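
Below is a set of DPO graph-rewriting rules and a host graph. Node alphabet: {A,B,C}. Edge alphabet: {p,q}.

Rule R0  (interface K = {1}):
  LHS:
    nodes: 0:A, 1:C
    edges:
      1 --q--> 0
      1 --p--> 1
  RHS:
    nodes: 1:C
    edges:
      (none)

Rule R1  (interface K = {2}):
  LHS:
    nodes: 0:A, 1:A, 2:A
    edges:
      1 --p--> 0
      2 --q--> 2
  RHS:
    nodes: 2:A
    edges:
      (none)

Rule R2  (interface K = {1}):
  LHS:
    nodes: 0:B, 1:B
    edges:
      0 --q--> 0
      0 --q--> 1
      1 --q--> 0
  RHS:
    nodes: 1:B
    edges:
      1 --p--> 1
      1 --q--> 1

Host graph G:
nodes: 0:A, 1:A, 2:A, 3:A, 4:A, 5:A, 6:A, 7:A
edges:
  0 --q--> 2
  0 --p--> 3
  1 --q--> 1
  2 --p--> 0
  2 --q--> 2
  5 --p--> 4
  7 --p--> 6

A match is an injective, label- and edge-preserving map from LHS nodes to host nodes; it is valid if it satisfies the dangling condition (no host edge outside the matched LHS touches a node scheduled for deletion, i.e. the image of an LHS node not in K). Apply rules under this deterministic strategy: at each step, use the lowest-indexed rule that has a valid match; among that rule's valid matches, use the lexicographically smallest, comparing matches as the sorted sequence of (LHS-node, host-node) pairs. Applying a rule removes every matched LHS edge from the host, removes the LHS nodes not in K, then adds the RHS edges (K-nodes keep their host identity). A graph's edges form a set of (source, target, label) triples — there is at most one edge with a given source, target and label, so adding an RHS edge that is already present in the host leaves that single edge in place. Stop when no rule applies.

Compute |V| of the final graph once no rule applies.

Answer: 4

Derivation:
[0] host  ⇒  8 nodes, 7 edges  {0-q->2 0-p->3 1-q->1 2-p->0 2-q->2 5-p->4 7-p->6}
[1] R1 @ {0↦4, 1↦5, 2↦1}  ⇒  6 nodes, 5 edges  {0-q->2 0-p->3 2-p->0 2-q->2 7-p->6}
[2] R1 @ {0↦6, 1↦7, 2↦2}  ⇒  4 nodes, 3 edges  {0-q->2 0-p->3 2-p->0}
halt: no rule applies after step 2
NF nodes: {0:A, 1:A, 2:A, 3:A}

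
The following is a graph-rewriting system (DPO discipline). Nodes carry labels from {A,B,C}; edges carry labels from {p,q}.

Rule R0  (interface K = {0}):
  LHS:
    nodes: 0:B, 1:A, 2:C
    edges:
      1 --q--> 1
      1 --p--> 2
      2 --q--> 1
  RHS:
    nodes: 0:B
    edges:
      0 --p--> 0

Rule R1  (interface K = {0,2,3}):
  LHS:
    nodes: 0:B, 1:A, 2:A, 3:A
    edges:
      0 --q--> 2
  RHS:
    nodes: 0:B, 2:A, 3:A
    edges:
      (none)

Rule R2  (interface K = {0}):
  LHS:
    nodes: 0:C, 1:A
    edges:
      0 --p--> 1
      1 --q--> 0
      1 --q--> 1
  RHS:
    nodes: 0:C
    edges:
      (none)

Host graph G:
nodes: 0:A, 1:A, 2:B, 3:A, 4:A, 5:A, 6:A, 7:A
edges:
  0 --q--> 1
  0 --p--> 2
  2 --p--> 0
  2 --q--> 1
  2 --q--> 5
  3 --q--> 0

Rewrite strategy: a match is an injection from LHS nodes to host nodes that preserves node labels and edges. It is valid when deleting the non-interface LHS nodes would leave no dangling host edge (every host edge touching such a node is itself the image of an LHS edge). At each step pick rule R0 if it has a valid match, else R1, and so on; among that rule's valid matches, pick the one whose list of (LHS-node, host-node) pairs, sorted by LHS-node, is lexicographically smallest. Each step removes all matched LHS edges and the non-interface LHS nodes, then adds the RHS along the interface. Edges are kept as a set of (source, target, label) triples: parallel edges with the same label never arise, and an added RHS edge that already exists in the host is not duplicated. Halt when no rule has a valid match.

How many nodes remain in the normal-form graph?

Answer: 6

Derivation:
[0] host  ⇒  8 nodes, 6 edges  {0-q->1 0-p->2 2-p->0 2-q->1 2-q->5 3-q->0}
[1] R1 @ {0↦2, 1↦4, 2↦1, 3↦0}  ⇒  7 nodes, 5 edges  {0-q->1 0-p->2 2-p->0 2-q->5 3-q->0}
[2] R1 @ {0↦2, 1↦6, 2↦5, 3↦0}  ⇒  6 nodes, 4 edges  {0-q->1 0-p->2 2-p->0 3-q->0}
final graph: no rule applies after step 2
NF nodes: {0:A, 1:A, 2:B, 3:A, 5:A, 7:A}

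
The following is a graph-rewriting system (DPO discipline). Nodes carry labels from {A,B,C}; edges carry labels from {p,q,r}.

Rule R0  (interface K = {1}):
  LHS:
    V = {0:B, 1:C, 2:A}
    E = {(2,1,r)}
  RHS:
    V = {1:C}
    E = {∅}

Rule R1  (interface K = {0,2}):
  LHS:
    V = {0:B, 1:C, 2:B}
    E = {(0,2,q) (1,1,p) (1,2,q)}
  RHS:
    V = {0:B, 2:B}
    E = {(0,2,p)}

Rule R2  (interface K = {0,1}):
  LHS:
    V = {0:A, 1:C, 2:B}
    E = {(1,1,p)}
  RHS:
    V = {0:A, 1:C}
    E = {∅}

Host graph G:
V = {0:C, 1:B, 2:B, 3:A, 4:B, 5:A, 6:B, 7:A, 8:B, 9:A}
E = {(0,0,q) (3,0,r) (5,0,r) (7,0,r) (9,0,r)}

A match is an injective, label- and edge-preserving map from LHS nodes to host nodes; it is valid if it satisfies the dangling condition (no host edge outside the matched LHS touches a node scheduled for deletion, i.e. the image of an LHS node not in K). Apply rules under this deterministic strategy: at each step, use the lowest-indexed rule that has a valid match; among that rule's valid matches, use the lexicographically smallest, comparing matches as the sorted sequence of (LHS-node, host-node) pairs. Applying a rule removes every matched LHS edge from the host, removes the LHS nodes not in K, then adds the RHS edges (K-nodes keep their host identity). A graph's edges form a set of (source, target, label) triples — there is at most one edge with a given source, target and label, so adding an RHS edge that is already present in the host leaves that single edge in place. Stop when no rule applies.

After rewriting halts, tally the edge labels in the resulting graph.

initial: |V|=10 |E|=5  E = 0-q->0 3-r->0 5-r->0 7-r->0 9-r->0
step 1: apply R0 at {0↦1, 1↦0, 2↦3}  → |V|=8 |E|=4  E = 0-q->0 5-r->0 7-r->0 9-r->0
step 2: apply R0 at {0↦2, 1↦0, 2↦5}  → |V|=6 |E|=3  E = 0-q->0 7-r->0 9-r->0
step 3: apply R0 at {0↦4, 1↦0, 2↦7}  → |V|=4 |E|=2  E = 0-q->0 9-r->0
step 4: apply R0 at {0↦6, 1↦0, 2↦9}  → |V|=2 |E|=1  E = 0-q->0
final graph: no rule applies after step 4
NF edges: [(0, 0, 'q')]

Answer: q:1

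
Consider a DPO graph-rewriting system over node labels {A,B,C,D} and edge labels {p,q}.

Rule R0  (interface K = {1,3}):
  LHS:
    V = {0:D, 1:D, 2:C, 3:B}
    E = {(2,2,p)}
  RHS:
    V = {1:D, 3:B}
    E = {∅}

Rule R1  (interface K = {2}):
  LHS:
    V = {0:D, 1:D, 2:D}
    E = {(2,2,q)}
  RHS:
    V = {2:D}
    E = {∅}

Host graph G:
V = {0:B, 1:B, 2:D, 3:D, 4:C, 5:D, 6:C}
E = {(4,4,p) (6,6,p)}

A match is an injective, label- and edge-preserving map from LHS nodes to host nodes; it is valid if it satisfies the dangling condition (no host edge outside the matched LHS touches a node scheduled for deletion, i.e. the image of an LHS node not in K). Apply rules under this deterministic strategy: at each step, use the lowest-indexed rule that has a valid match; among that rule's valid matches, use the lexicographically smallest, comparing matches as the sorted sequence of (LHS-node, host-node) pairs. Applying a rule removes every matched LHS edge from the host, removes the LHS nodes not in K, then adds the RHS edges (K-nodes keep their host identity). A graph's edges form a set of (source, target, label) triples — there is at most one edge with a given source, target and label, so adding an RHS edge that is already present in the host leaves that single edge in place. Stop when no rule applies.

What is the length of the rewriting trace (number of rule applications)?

[0] host  ⇒  7 nodes, 2 edges  {4-p->4 6-p->6}
[1] R0 @ {0↦2, 1↦3, 2↦4, 3↦0}  ⇒  5 nodes, 1 edges  {6-p->6}
[2] R0 @ {0↦3, 1↦5, 2↦6, 3↦0}  ⇒  3 nodes, 0 edges  {∅}
final graph: no rule applies after step 2

Answer: 2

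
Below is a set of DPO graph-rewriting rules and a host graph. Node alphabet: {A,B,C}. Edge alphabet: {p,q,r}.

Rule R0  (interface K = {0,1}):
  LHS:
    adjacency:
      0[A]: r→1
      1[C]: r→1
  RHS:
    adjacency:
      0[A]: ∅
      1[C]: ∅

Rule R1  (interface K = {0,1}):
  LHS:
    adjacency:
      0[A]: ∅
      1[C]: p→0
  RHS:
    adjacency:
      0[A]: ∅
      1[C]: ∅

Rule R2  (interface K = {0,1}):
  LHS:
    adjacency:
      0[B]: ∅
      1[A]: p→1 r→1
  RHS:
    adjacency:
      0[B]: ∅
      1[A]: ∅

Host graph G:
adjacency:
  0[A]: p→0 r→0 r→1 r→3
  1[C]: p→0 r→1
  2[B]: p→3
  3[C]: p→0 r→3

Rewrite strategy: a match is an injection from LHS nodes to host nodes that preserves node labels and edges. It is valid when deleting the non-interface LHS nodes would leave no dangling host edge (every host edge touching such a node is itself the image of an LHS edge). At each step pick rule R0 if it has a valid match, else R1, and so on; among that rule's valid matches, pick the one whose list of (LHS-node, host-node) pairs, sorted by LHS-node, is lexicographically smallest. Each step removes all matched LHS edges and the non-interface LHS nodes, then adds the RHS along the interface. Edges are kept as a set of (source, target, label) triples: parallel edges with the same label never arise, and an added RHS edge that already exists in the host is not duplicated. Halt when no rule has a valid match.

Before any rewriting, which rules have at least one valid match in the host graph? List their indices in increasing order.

Answer: [R0,R1,R2]

Derivation:
R0: 2 valid matches — {0↦0, 1↦1}, {0↦0, 1↦3}
R1: 2 valid matches — {0↦0, 1↦1}, {0↦0, 1↦3}
R2: 1 valid match — {0↦2, 1↦0}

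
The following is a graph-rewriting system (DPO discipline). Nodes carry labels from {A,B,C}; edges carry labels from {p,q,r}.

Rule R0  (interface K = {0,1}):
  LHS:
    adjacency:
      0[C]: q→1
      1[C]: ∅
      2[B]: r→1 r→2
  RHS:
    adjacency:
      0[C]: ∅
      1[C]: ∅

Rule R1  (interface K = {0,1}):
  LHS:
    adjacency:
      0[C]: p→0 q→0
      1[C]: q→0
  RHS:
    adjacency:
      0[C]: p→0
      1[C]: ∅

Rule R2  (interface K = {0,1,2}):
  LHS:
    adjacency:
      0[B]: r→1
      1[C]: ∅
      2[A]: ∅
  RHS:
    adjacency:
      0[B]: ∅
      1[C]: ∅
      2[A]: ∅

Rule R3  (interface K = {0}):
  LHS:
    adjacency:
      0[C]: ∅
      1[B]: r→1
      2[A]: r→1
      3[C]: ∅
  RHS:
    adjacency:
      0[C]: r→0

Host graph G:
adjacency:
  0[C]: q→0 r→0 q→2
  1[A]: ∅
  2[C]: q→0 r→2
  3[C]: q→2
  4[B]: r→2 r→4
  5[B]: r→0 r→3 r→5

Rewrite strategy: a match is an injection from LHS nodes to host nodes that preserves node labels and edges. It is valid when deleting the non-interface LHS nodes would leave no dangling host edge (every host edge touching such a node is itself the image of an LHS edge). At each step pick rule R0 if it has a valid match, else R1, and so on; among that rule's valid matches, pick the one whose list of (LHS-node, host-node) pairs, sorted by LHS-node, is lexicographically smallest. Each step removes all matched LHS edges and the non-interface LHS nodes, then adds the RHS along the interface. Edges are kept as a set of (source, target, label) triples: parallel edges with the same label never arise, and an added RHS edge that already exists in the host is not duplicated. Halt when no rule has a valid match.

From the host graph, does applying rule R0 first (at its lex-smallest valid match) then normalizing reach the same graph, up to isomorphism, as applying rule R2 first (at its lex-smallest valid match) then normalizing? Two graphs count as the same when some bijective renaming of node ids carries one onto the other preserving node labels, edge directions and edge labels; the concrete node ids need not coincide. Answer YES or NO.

branch R0-first: apply at {0↦0, 1↦2, 2↦4} → |E|=8, then 2 more step(s) → NF |V|=5 |E|=6 V={0:C, 1:A, 2:C, 3:C, 5:B} E=0-q->0 0-r->0 2-q->0 2-r->2 3-q->2 5-r->5
branch R2-first: apply at {0↦4, 1↦2, 2↦1} → |E|=10, then 2 more step(s) → NF |V|=6 |E|=8 V={0:C, 1:A, 2:C, 3:C, 4:B, 5:B} E=0-q->0 0-r->0 0-q->2 2-q->0 2-r->2 3-q->2 4-r->4 5-r->5
graphs not isomorphic

Answer: NO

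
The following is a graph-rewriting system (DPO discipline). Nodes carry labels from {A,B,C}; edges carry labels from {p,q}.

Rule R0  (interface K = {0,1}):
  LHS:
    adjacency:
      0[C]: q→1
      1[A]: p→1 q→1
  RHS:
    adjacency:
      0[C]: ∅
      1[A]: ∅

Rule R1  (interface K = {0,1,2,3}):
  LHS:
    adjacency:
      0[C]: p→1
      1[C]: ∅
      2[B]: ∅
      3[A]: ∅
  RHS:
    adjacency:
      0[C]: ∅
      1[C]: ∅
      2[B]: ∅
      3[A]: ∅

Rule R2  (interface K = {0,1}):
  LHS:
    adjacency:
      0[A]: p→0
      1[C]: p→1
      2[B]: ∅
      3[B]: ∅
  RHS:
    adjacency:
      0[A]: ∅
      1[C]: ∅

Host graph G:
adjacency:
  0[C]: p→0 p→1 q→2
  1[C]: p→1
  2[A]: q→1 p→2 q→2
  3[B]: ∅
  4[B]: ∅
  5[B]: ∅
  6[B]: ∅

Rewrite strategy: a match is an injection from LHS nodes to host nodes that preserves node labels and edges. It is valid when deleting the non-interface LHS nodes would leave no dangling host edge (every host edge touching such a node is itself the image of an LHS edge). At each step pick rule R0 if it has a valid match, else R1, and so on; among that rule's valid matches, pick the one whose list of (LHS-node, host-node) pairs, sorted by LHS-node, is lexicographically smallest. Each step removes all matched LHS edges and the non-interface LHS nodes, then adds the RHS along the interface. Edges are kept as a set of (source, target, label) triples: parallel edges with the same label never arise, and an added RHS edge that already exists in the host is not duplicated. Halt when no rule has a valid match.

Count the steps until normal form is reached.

Answer: 2

Rewrite trace:
start.  V:7 E:7  edges: 0-p->0 0-p->1 0-q->2 1-p->1 2-q->1 2-p->2 2-q->2
1. fire R0 via {0↦0, 1↦2}  →  V:7 E:4  edges: 0-p->0 0-p->1 1-p->1 2-q->1
2. fire R1 via {0↦0, 1↦1, 2↦3, 3↦2}  →  V:7 E:3  edges: 0-p->0 1-p->1 2-q->1
final graph: no rule applies after step 2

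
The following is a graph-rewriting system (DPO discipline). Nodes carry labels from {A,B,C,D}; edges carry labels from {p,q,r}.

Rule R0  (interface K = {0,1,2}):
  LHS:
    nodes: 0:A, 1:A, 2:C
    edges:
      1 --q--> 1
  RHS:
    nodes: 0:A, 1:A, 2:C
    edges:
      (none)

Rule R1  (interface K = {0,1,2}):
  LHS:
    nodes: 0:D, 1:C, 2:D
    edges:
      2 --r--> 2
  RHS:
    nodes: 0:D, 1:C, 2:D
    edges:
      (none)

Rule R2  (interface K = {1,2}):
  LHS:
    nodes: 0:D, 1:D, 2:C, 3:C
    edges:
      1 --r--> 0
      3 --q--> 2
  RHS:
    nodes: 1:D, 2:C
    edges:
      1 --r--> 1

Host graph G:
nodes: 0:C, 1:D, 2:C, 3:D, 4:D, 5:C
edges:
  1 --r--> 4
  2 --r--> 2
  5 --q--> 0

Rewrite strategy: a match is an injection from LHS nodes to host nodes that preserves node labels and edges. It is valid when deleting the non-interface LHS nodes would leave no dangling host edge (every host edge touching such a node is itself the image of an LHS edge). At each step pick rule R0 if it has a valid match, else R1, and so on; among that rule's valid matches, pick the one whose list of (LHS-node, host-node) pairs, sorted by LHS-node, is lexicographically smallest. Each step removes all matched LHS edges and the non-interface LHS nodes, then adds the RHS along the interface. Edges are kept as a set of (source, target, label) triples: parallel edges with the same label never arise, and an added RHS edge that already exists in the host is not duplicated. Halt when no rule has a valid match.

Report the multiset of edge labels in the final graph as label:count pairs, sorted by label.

initial: |V|=6 |E|=3  E = 1-r->4 2-r->2 5-q->0
step 1: apply R2 at {0↦4, 1↦1, 2↦0, 3↦5}  → |V|=4 |E|=2  E = 1-r->1 2-r->2
step 2: apply R1 at {0↦3, 1↦0, 2↦1}  → |V|=4 |E|=1  E = 2-r->2
normal form: no rule applies after step 2
NF edges: [(2, 2, 'r')]

Answer: r:1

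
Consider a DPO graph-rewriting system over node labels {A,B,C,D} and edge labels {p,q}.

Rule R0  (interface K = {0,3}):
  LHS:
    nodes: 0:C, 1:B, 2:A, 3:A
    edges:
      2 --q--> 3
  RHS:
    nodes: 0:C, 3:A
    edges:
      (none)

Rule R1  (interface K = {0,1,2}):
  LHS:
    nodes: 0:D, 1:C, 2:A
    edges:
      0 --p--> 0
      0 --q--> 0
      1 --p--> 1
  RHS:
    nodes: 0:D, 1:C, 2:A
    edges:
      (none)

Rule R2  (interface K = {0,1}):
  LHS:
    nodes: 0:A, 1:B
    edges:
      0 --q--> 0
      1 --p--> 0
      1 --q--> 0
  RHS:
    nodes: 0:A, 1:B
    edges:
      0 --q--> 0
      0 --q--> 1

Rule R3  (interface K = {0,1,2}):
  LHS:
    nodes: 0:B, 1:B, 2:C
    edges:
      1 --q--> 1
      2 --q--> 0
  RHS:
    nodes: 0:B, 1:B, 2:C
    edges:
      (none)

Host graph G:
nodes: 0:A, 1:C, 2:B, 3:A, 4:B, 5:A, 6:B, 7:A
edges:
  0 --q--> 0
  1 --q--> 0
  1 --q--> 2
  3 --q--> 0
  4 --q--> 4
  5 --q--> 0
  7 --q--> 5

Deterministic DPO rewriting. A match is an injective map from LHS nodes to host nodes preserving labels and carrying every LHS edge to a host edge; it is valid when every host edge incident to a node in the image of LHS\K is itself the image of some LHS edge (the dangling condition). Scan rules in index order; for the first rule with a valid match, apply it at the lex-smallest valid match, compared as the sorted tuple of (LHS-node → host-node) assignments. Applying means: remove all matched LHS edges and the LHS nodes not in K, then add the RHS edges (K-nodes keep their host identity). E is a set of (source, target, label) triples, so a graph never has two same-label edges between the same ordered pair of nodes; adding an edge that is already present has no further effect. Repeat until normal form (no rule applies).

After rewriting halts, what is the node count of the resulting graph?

initial: |V|=8 |E|=7  E = 0-q->0 1-q->0 1-q->2 3-q->0 4-q->4 5-q->0 7-q->5
step 1: apply R0 at {0↦1, 1↦6, 2↦3, 3↦0}  → |V|=6 |E|=6  E = 0-q->0 1-q->0 1-q->2 4-q->4 5-q->0 7-q->5
step 2: apply R3 at {0↦2, 1↦4, 2↦1}  → |V|=6 |E|=4  E = 0-q->0 1-q->0 5-q->0 7-q->5
step 3: apply R0 at {0↦1, 1↦2, 2↦7, 3↦5}  → |V|=4 |E|=3  E = 0-q->0 1-q->0 5-q->0
step 4: apply R0 at {0↦1, 1↦4, 2↦5, 3↦0}  → |V|=2 |E|=2  E = 0-q->0 1-q->0
halt: no rule applies after step 4
NF nodes: {0:A, 1:C}

Answer: 2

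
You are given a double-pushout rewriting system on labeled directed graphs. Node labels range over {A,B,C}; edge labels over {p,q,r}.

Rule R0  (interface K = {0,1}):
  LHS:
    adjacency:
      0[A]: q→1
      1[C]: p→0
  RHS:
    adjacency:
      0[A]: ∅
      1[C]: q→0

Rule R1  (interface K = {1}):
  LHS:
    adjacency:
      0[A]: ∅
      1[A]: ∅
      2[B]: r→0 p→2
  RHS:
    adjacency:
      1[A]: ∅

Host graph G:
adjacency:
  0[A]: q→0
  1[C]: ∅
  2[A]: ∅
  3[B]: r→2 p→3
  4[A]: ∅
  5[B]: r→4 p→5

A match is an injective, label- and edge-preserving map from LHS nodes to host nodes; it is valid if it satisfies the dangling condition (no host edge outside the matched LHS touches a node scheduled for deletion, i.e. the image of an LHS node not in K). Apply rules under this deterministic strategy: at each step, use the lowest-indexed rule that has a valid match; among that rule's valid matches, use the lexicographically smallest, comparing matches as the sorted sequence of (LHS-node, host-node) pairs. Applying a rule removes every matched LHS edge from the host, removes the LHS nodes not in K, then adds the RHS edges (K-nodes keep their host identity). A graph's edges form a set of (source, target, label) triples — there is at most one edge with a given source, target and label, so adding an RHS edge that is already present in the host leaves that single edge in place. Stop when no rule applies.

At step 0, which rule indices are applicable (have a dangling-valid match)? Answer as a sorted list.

Answer: [R1]

Steps:
R0: no valid match — LHS pattern not found
R1: 4 valid matches — {0↦2, 1↦0, 2↦3}, {0↦2, 1↦4, 2↦3}, {0↦4, 1↦0, 2↦5} (+1 more)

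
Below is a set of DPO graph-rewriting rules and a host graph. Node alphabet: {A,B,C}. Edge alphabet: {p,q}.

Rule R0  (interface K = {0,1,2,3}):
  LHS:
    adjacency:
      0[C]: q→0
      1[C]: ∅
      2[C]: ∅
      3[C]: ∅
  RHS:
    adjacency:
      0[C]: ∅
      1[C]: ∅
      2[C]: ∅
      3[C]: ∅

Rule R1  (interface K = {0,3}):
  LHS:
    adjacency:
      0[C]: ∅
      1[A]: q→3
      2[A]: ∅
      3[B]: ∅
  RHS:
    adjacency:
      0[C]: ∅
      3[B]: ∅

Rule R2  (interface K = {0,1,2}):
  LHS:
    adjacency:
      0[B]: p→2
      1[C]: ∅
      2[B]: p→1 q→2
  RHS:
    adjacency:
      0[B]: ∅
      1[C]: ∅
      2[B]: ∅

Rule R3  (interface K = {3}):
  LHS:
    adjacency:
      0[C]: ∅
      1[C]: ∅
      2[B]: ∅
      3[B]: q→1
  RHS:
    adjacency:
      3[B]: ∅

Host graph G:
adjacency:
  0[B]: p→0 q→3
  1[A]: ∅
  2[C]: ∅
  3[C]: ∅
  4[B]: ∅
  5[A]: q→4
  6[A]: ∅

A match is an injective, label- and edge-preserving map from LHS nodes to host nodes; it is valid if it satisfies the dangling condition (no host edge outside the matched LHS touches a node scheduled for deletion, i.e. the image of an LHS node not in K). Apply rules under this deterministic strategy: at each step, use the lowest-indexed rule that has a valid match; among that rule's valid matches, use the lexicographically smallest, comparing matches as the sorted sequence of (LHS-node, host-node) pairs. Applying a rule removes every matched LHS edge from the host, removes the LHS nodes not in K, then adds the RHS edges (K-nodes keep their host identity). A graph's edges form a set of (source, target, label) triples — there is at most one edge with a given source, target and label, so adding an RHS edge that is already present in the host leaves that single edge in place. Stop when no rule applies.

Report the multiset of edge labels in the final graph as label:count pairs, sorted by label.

Answer: p:1

Derivation:
initial: |V|=7 |E|=3  E = 0-p->0 0-q->3 5-q->4
step 1: apply R1 at {0↦2, 1↦5, 2↦1, 3↦4}  → |V|=5 |E|=2  E = 0-p->0 0-q->3
step 2: apply R3 at {0↦2, 1↦3, 2↦4, 3↦0}  → |V|=2 |E|=1  E = 0-p->0
halt: no rule applies after step 2
NF edges: [(0, 0, 'p')]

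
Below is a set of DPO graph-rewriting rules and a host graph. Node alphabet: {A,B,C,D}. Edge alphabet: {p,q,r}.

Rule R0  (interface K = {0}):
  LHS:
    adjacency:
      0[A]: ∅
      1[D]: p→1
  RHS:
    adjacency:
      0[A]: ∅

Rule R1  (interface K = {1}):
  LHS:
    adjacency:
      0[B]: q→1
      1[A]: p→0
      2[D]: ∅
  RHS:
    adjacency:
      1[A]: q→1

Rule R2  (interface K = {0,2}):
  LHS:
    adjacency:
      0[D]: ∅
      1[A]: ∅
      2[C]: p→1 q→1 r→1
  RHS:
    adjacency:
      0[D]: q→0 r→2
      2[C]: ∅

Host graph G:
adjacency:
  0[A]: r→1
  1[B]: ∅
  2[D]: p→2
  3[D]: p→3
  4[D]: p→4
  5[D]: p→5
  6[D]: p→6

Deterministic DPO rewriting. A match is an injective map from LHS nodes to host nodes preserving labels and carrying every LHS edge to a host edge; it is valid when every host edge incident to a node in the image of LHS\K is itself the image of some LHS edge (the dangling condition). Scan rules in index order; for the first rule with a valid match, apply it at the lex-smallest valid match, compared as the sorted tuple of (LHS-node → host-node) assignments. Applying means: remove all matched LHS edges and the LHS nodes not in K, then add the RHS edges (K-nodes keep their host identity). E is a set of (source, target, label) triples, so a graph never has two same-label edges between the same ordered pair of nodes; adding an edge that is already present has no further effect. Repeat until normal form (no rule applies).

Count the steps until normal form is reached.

Answer: 5

Derivation:
initial: |V|=7 |E|=6  E = 0-r->1 2-p->2 3-p->3 4-p->4 5-p->5 6-p->6
step 1: apply R0 at {0↦0, 1↦2}  → |V|=6 |E|=5  E = 0-r->1 3-p->3 4-p->4 5-p->5 6-p->6
step 2: apply R0 at {0↦0, 1↦3}  → |V|=5 |E|=4  E = 0-r->1 4-p->4 5-p->5 6-p->6
step 3: apply R0 at {0↦0, 1↦4}  → |V|=4 |E|=3  E = 0-r->1 5-p->5 6-p->6
step 4: apply R0 at {0↦0, 1↦5}  → |V|=3 |E|=2  E = 0-r->1 6-p->6
step 5: apply R0 at {0↦0, 1↦6}  → |V|=2 |E|=1  E = 0-r->1
normal form: no rule applies after step 5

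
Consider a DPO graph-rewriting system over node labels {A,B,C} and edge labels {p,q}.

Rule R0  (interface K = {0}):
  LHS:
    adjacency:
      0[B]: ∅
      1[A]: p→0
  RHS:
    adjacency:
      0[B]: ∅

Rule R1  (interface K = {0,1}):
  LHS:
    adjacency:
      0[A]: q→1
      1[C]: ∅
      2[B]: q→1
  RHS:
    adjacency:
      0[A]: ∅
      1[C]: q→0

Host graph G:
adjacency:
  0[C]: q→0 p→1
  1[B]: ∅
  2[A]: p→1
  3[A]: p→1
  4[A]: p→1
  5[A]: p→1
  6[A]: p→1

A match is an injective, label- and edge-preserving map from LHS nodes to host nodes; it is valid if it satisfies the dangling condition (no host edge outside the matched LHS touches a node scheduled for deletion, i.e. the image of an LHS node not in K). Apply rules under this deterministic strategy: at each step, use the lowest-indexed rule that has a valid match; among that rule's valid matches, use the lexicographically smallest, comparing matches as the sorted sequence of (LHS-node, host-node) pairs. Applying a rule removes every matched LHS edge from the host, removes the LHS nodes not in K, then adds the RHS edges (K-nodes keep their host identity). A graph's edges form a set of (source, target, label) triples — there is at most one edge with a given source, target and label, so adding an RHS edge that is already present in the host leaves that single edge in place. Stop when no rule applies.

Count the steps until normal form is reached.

[0] host  ⇒  7 nodes, 7 edges  {0-q->0 0-p->1 2-p->1 3-p->1 4-p->1 5-p->1 6-p->1}
[1] R0 @ {0↦1, 1↦2}  ⇒  6 nodes, 6 edges  {0-q->0 0-p->1 3-p->1 4-p->1 5-p->1 6-p->1}
[2] R0 @ {0↦1, 1↦3}  ⇒  5 nodes, 5 edges  {0-q->0 0-p->1 4-p->1 5-p->1 6-p->1}
[3] R0 @ {0↦1, 1↦4}  ⇒  4 nodes, 4 edges  {0-q->0 0-p->1 5-p->1 6-p->1}
[4] R0 @ {0↦1, 1↦5}  ⇒  3 nodes, 3 edges  {0-q->0 0-p->1 6-p->1}
[5] R0 @ {0↦1, 1↦6}  ⇒  2 nodes, 2 edges  {0-q->0 0-p->1}
final graph: no rule applies after step 5

Answer: 5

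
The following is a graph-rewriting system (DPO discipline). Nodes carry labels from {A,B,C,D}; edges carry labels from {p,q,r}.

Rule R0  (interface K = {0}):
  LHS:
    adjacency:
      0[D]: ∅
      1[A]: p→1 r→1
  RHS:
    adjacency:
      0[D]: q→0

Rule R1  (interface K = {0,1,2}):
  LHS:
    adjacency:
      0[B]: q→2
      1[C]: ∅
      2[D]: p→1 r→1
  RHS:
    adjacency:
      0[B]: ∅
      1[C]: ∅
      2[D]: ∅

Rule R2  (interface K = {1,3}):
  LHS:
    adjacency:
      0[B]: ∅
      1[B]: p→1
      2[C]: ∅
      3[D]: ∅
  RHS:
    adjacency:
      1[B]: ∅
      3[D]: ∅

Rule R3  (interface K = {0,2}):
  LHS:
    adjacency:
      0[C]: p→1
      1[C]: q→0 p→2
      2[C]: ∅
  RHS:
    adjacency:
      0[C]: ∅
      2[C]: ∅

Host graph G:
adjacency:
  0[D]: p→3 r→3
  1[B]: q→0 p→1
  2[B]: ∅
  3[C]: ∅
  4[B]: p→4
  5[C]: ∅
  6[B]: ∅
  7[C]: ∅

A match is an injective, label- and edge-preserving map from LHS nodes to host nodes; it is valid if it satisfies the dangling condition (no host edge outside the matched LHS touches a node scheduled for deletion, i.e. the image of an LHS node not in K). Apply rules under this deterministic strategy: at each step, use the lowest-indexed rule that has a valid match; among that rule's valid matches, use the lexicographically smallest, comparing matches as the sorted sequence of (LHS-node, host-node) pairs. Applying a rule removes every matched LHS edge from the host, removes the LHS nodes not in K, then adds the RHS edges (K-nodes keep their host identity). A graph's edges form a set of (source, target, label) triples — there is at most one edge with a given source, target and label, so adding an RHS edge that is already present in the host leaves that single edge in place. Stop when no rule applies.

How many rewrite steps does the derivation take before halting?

Answer: 3

Steps:
[0] host  ⇒  8 nodes, 5 edges  {0-p->3 0-r->3 1-q->0 1-p->1 4-p->4}
[1] R1 @ {0↦1, 1↦3, 2↦0}  ⇒  8 nodes, 2 edges  {1-p->1 4-p->4}
[2] R2 @ {0↦2, 1↦1, 2↦3, 3↦0}  ⇒  6 nodes, 1 edges  {4-p->4}
[3] R2 @ {0↦1, 1↦4, 2↦5, 3↦0}  ⇒  4 nodes, 0 edges  {∅}
normal form: no rule applies after step 3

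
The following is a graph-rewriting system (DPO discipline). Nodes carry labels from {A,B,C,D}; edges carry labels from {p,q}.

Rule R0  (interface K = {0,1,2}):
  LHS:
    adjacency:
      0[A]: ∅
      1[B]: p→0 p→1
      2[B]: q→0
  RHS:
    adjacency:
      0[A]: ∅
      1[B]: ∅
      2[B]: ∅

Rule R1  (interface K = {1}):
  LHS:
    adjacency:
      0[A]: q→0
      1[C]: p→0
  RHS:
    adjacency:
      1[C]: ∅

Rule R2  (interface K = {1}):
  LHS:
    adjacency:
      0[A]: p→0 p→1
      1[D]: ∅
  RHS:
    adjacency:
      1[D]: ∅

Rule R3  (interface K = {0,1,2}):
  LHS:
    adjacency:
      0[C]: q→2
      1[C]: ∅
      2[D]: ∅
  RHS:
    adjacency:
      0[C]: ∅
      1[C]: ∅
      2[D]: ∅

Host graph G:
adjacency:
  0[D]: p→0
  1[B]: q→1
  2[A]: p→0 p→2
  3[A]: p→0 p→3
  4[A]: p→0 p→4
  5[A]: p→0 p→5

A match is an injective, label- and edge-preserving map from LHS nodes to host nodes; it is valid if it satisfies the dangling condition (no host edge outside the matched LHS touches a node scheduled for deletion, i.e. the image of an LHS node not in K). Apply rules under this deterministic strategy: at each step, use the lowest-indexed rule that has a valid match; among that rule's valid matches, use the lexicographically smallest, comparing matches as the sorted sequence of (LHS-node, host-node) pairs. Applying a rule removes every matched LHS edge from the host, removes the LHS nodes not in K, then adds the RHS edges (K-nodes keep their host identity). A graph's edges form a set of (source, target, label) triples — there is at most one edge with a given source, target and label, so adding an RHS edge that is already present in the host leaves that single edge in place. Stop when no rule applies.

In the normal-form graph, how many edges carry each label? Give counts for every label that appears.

Answer: p:1 q:1

Derivation:
[0] host  ⇒  6 nodes, 10 edges  {0-p->0 1-q->1 2-p->0 2-p->2 3-p->0 3-p->3 4-p->0 4-p->4 5-p->0 5-p->5}
[1] R2 @ {0↦2, 1↦0}  ⇒  5 nodes, 8 edges  {0-p->0 1-q->1 3-p->0 3-p->3 4-p->0 4-p->4 5-p->0 5-p->5}
[2] R2 @ {0↦3, 1↦0}  ⇒  4 nodes, 6 edges  {0-p->0 1-q->1 4-p->0 4-p->4 5-p->0 5-p->5}
[3] R2 @ {0↦4, 1↦0}  ⇒  3 nodes, 4 edges  {0-p->0 1-q->1 5-p->0 5-p->5}
[4] R2 @ {0↦5, 1↦0}  ⇒  2 nodes, 2 edges  {0-p->0 1-q->1}
normal form: no rule applies after step 4
NF edges: [(0, 0, 'p'), (1, 1, 'q')]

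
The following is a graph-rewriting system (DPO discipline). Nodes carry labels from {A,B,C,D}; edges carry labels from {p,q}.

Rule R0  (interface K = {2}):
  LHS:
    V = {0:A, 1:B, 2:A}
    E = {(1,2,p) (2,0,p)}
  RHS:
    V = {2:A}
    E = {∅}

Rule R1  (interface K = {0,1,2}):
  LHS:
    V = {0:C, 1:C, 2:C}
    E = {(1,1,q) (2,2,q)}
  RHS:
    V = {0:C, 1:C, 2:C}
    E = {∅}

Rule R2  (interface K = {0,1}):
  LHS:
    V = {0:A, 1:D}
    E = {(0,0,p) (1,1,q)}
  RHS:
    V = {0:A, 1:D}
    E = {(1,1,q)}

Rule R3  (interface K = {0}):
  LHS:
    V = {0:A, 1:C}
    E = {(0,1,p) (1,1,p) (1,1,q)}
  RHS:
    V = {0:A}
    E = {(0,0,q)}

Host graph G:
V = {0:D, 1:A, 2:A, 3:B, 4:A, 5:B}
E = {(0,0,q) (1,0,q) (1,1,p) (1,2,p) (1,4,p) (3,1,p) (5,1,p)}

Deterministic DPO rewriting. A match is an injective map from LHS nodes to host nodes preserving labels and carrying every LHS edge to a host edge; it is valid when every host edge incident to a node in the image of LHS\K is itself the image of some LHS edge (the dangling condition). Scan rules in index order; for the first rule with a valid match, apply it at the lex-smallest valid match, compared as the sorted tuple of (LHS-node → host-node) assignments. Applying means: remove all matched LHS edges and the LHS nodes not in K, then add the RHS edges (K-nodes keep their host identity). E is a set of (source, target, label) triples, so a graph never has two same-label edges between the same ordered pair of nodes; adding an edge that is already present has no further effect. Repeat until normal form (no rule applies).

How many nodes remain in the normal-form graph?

Answer: 2

Derivation:
start.  V:6 E:7  edges: 0-q->0 1-q->0 1-p->1 1-p->2 1-p->4 3-p->1 5-p->1
1. fire R0 via {0↦2, 1↦3, 2↦1}  →  V:4 E:5  edges: 0-q->0 1-q->0 1-p->1 1-p->4 5-p->1
2. fire R0 via {0↦4, 1↦5, 2↦1}  →  V:2 E:3  edges: 0-q->0 1-q->0 1-p->1
3. fire R2 via {0↦1, 1↦0}  →  V:2 E:2  edges: 0-q->0 1-q->0
halt: no rule applies after step 3
NF nodes: {0:D, 1:A}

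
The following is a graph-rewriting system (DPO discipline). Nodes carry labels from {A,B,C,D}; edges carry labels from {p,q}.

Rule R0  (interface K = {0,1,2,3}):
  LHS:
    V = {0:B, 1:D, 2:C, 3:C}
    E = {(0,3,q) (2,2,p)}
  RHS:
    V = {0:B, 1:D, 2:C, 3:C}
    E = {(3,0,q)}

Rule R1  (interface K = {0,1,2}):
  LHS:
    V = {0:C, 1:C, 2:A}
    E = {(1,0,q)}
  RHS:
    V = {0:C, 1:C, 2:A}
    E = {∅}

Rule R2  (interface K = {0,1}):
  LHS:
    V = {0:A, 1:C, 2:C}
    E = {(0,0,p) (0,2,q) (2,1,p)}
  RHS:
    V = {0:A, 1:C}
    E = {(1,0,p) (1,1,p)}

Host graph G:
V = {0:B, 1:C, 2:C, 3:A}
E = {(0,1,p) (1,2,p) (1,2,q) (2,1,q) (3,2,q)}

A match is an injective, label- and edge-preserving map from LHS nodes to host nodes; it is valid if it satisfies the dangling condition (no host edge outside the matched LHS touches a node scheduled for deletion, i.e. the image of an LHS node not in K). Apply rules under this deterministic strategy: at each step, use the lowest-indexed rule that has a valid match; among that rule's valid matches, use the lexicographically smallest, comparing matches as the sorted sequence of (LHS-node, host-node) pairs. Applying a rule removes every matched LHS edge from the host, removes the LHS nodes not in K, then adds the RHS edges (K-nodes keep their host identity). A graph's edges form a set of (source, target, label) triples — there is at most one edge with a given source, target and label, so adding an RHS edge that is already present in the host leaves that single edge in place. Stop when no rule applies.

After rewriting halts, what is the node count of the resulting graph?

initial: |V|=4 |E|=5  E = 0-p->1 1-p->2 1-q->2 2-q->1 3-q->2
step 1: apply R1 at {0↦1, 1↦2, 2↦3}  → |V|=4 |E|=4  E = 0-p->1 1-p->2 1-q->2 3-q->2
step 2: apply R1 at {0↦2, 1↦1, 2↦3}  → |V|=4 |E|=3  E = 0-p->1 1-p->2 3-q->2
halt: no rule applies after step 2
NF nodes: {0:B, 1:C, 2:C, 3:A}

Answer: 4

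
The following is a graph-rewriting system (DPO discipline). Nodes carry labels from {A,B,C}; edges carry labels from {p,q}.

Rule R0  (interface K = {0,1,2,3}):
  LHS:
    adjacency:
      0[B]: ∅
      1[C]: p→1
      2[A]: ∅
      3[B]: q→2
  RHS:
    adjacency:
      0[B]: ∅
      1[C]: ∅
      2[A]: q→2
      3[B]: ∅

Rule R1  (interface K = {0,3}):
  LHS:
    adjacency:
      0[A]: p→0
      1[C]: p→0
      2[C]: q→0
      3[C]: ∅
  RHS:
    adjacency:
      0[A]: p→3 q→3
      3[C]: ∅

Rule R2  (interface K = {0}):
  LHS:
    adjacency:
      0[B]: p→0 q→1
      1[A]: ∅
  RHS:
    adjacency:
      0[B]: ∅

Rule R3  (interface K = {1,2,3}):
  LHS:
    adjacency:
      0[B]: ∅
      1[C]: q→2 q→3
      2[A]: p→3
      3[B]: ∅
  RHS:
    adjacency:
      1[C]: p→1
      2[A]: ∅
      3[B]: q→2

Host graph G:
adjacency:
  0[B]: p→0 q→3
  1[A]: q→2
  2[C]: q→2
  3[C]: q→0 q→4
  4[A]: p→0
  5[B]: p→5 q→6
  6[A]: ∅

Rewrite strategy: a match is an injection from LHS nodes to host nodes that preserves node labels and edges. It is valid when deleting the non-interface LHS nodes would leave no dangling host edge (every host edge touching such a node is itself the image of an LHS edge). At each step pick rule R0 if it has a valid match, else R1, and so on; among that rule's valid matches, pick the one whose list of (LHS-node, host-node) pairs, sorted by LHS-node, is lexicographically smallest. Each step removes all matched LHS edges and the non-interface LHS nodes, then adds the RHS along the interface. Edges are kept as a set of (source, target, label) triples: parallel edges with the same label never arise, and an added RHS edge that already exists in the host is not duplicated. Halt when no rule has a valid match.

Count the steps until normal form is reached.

[0] host  ⇒  7 nodes, 9 edges  {0-p->0 0-q->3 1-q->2 2-q->2 3-q->0 3-q->4 4-p->0 5-p->5 5-q->6}
[1] R2 @ {0↦5, 1↦6}  ⇒  6 nodes, 7 edges  {0-p->0 0-q->3 1-q->2 2-q->2 3-q->0 3-q->4 4-p->0}
[2] R3 @ {0↦5, 1↦3, 2↦4, 3↦0}  ⇒  5 nodes, 6 edges  {0-p->0 0-q->3 0-q->4 1-q->2 2-q->2 3-p->3}
[3] R2 @ {0↦0, 1↦4}  ⇒  4 nodes, 4 edges  {0-q->3 1-q->2 2-q->2 3-p->3}
normal form: no rule applies after step 3

Answer: 3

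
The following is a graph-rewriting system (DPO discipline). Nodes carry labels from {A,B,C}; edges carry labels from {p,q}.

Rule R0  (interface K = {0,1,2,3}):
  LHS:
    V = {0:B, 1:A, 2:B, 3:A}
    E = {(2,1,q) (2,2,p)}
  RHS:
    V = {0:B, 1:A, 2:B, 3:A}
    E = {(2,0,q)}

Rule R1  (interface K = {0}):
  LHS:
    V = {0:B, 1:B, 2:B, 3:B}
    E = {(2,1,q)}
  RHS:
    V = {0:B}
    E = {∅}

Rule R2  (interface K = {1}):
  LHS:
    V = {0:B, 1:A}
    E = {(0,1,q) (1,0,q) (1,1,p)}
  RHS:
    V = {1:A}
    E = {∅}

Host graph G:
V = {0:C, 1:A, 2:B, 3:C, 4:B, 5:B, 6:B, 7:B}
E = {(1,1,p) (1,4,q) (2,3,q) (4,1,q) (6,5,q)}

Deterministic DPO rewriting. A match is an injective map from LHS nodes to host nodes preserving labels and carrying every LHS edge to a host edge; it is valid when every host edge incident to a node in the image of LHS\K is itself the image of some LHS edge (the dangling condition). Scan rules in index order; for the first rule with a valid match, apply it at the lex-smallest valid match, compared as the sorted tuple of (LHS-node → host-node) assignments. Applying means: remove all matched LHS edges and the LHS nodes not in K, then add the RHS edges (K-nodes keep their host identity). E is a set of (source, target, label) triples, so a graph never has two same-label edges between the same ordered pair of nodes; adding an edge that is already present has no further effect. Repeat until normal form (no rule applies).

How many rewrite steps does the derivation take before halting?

start.  V:8 E:5  edges: 1-p->1 1-q->4 2-q->3 4-q->1 6-q->5
1. fire R1 via {0↦2, 1↦5, 2↦6, 3↦7}  →  V:5 E:4  edges: 1-p->1 1-q->4 2-q->3 4-q->1
2. fire R2 via {0↦4, 1↦1}  →  V:4 E:1  edges: 2-q->3
final graph: no rule applies after step 2

Answer: 2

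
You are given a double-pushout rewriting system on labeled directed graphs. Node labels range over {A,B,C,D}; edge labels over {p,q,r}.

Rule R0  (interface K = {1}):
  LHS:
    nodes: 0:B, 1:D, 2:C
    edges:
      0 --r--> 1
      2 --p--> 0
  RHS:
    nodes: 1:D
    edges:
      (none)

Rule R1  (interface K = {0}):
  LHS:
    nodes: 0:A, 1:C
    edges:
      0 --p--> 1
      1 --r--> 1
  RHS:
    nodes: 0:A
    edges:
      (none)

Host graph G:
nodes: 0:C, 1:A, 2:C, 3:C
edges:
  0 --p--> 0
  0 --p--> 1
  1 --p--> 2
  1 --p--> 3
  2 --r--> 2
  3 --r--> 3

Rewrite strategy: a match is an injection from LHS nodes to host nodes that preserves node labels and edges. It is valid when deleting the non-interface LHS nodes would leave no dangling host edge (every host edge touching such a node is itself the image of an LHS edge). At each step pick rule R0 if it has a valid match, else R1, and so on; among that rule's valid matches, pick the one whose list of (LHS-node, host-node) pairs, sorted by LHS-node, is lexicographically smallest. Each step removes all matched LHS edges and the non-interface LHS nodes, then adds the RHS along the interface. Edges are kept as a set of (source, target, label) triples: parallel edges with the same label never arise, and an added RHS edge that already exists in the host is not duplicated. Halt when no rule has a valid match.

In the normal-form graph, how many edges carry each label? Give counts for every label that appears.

Answer: p:2

Steps:
initial: |V|=4 |E|=6  E = 0-p->0 0-p->1 1-p->2 1-p->3 2-r->2 3-r->3
step 1: apply R1 at {0↦1, 1↦2}  → |V|=3 |E|=4  E = 0-p->0 0-p->1 1-p->3 3-r->3
step 2: apply R1 at {0↦1, 1↦3}  → |V|=2 |E|=2  E = 0-p->0 0-p->1
halt: no rule applies after step 2
NF edges: [(0, 0, 'p'), (0, 1, 'p')]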